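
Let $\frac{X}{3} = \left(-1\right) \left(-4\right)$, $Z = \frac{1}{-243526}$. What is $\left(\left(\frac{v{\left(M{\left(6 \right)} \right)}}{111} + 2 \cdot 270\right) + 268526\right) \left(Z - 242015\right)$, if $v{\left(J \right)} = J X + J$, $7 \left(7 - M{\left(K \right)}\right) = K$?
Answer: $- \frac{4107214337554225777}{63073234} \approx -6.5118 \cdot 10^{10}$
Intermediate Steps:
$Z = - \frac{1}{243526} \approx -4.1063 \cdot 10^{-6}$
$X = 12$ ($X = 3 \left(\left(-1\right) \left(-4\right)\right) = 3 \cdot 4 = 12$)
$M{\left(K \right)} = 7 - \frac{K}{7}$
$v{\left(J \right)} = 13 J$ ($v{\left(J \right)} = J 12 + J = 12 J + J = 13 J$)
$\left(\left(\frac{v{\left(M{\left(6 \right)} \right)}}{111} + 2 \cdot 270\right) + 268526\right) \left(Z - 242015\right) = \left(\left(\frac{13 \left(7 - \frac{6}{7}\right)}{111} + 2 \cdot 270\right) + 268526\right) \left(- \frac{1}{243526} - 242015\right) = \left(\left(13 \left(7 - \frac{6}{7}\right) \frac{1}{111} + 540\right) + 268526\right) \left(- \frac{58936944891}{243526}\right) = \left(\left(13 \cdot \frac{43}{7} \cdot \frac{1}{111} + 540\right) + 268526\right) \left(- \frac{58936944891}{243526}\right) = \left(\left(\frac{559}{7} \cdot \frac{1}{111} + 540\right) + 268526\right) \left(- \frac{58936944891}{243526}\right) = \left(\left(\frac{559}{777} + 540\right) + 268526\right) \left(- \frac{58936944891}{243526}\right) = \left(\frac{420139}{777} + 268526\right) \left(- \frac{58936944891}{243526}\right) = \frac{209064841}{777} \left(- \frac{58936944891}{243526}\right) = - \frac{4107214337554225777}{63073234}$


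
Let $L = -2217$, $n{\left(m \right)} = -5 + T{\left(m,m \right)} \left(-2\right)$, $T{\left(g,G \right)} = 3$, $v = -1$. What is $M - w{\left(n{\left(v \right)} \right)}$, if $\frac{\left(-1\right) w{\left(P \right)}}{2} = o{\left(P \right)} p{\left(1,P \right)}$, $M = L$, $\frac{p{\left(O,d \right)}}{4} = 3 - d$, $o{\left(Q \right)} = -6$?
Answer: $-2889$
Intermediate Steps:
$n{\left(m \right)} = -11$ ($n{\left(m \right)} = -5 + 3 \left(-2\right) = -5 - 6 = -11$)
$p{\left(O,d \right)} = 12 - 4 d$ ($p{\left(O,d \right)} = 4 \left(3 - d\right) = 12 - 4 d$)
$M = -2217$
$w{\left(P \right)} = 144 - 48 P$ ($w{\left(P \right)} = - 2 \left(- 6 \left(12 - 4 P\right)\right) = - 2 \left(-72 + 24 P\right) = 144 - 48 P$)
$M - w{\left(n{\left(v \right)} \right)} = -2217 - \left(144 - -528\right) = -2217 - \left(144 + 528\right) = -2217 - 672 = -2889$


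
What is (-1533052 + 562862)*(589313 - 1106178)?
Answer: 501457254350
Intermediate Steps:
(-1533052 + 562862)*(589313 - 1106178) = -970190*(-516865) = 501457254350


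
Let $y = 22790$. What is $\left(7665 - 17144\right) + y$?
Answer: $13311$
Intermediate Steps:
$\left(7665 - 17144\right) + y = \left(7665 - 17144\right) + 22790 = -9479 + 22790 = 13311$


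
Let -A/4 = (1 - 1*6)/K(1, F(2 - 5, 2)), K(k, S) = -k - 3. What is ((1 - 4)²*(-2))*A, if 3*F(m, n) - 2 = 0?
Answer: 90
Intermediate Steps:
F(m, n) = ⅔ (F(m, n) = ⅔ + (⅓)*0 = ⅔ + 0 = ⅔)
K(k, S) = -3 - k
A = -5 (A = -4*(1 - 1*6)/(-3 - 1*1) = -4*(1 - 6)/(-3 - 1) = -(-20)/(-4) = -(-20)*(-1)/4 = -4*5/4 = -5)
((1 - 4)²*(-2))*A = ((1 - 4)²*(-2))*(-5) = ((-3)²*(-2))*(-5) = (9*(-2))*(-5) = -18*(-5) = 90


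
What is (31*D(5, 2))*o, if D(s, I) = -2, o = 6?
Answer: -372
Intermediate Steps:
(31*D(5, 2))*o = (31*(-2))*6 = -62*6 = -372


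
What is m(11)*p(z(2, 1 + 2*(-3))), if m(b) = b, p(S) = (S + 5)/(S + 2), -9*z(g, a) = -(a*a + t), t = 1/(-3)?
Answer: 2299/128 ≈ 17.961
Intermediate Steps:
t = -⅓ ≈ -0.33333
z(g, a) = -1/27 + a²/9 (z(g, a) = -(-1)*(a*a - ⅓)/9 = -(-1)*(a² - ⅓)/9 = -(-1)*(-⅓ + a²)/9 = -(⅓ - a²)/9 = -1/27 + a²/9)
p(S) = (5 + S)/(2 + S)
m(11)*p(z(2, 1 + 2*(-3))) = 11*((5 + (-1/27 + (1 + 2*(-3))²/9))/(2 + (-1/27 + (1 + 2*(-3))²/9))) = 11*((5 + (-1/27 + (1 - 6)²/9))/(2 + (-1/27 + (1 - 6)²/9))) = 11*((5 + (-1/27 + (⅑)*(-5)²))/(2 + (-1/27 + (⅑)*(-5)²))) = 11*((5 + (-1/27 + (⅑)*25))/(2 + (-1/27 + (⅑)*25))) = 11*((5 + (-1/27 + 25/9))/(2 + (-1/27 + 25/9))) = 11*((5 + 74/27)/(2 + 74/27)) = 11*((209/27)/(128/27)) = 11*((27/128)*(209/27)) = 11*(209/128) = 2299/128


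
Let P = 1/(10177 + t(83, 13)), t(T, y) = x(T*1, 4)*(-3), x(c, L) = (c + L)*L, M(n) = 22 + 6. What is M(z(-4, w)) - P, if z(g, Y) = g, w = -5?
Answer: 255723/9133 ≈ 28.000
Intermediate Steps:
M(n) = 28
x(c, L) = L*(L + c) (x(c, L) = (L + c)*L = L*(L + c))
t(T, y) = -48 - 12*T (t(T, y) = (4*(4 + T*1))*(-3) = (4*(4 + T))*(-3) = (16 + 4*T)*(-3) = -48 - 12*T)
P = 1/9133 (P = 1/(10177 + (-48 - 12*83)) = 1/(10177 + (-48 - 996)) = 1/(10177 - 1044) = 1/9133 ≈ 0.00010949)
M(z(-4, w)) - P = 28 - 1*1/9133 = 28 - 1/9133 = 255723/9133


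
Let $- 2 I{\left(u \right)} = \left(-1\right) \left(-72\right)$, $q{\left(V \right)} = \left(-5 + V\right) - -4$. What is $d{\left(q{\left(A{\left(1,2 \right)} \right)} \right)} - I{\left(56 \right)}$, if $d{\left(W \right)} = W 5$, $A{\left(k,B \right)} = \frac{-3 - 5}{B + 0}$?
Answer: $11$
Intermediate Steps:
$A{\left(k,B \right)} = - \frac{8}{B}$
$q{\left(V \right)} = -1 + V$ ($q{\left(V \right)} = \left(-5 + V\right) + 4 = -1 + V$)
$d{\left(W \right)} = 5 W$
$I{\left(u \right)} = -36$ ($I{\left(u \right)} = - \frac{\left(-1\right) \left(-72\right)}{2} = \left(- \frac{1}{2}\right) 72 = -36$)
$d{\left(q{\left(A{\left(1,2 \right)} \right)} \right)} - I{\left(56 \right)} = 5 \left(-1 - \frac{8}{2}\right) - -36 = 5 \left(-1 - 4\right) + 36 = 5 \left(-5\right) + 36 = -25 + 36 = 11$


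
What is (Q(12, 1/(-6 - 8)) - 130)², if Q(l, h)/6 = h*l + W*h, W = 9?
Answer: 19321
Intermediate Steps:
Q(l, h) = 54*h + 6*h*l (Q(l, h) = 6*(h*l + 9*h) = 6*(9*h + h*l) = 54*h + 6*h*l)
(Q(12, 1/(-6 - 8)) - 130)² = (6*(9 + 12)/(-6 - 8) - 130)² = (6*21/(-14) - 130)² = (6*(-1/14)*21 - 130)² = (-9 - 130)² = (-139)² = 19321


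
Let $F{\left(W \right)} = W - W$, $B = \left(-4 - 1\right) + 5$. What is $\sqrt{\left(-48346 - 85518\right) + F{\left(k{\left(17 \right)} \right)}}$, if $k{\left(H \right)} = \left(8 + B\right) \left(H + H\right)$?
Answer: $2 i \sqrt{33466} \approx 365.87 i$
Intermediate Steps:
$B = 0$ ($B = -5 + 5 = 0$)
$k{\left(H \right)} = 16 H$ ($k{\left(H \right)} = \left(8 + 0\right) \left(H + H\right) = 8 \cdot 2 H = 16 H$)
$F{\left(W \right)} = 0$
$\sqrt{\left(-48346 - 85518\right) + F{\left(k{\left(17 \right)} \right)}} = \sqrt{\left(-48346 - 85518\right) + 0} = \sqrt{-133864 + 0} = \sqrt{-133864} = 2 i \sqrt{33466}$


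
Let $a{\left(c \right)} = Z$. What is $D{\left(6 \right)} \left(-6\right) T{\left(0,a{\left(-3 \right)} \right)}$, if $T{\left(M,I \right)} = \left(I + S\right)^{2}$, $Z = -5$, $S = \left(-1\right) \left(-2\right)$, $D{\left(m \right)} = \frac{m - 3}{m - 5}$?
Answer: $-162$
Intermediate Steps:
$D{\left(m \right)} = \frac{-3 + m}{-5 + m}$
$S = 2$
$a{\left(c \right)} = -5$
$T{\left(M,I \right)} = \left(2 + I\right)^{2}$ ($T{\left(M,I \right)} = \left(I + 2\right)^{2} = \left(2 + I\right)^{2}$)
$D{\left(6 \right)} \left(-6\right) T{\left(0,a{\left(-3 \right)} \right)} = \frac{-3 + 6}{-5 + 6} \left(-6\right) \left(2 - 5\right)^{2} = 1^{-1} \cdot 3 \left(-6\right) \left(-3\right)^{2} = 1 \cdot 3 \left(-6\right) 9 = 3 \left(-6\right) 9 = \left(-18\right) 9 = -162$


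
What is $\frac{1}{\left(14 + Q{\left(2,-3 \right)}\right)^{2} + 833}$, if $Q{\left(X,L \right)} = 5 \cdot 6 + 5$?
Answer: $\frac{1}{3234} \approx 0.00030921$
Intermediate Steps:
$Q{\left(X,L \right)} = 35$ ($Q{\left(X,L \right)} = 30 + 5 = 35$)
$\frac{1}{\left(14 + Q{\left(2,-3 \right)}\right)^{2} + 833} = \frac{1}{\left(14 + 35\right)^{2} + 833} = \frac{1}{49^{2} + 833} = \frac{1}{2401 + 833} = \frac{1}{3234}$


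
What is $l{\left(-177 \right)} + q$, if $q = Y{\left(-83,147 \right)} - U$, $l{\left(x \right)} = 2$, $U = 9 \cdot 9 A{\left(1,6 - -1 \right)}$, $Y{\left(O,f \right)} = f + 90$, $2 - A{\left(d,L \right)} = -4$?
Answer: $-247$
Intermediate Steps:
$A{\left(d,L \right)} = 6$ ($A{\left(d,L \right)} = 2 - -4 = 2 + 4 = 6$)
$Y{\left(O,f \right)} = 90 + f$
$U = 486$ ($U = 9 \cdot 9 \cdot 6 = 81 \cdot 6 = 486$)
$q = -249$ ($q = \left(90 + 147\right) - 486 = 237 - 486 = -249$)
$l{\left(-177 \right)} + q = 2 - 249 = -247$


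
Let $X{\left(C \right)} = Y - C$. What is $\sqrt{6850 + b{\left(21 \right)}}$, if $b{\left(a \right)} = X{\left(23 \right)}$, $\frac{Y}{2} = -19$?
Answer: $\sqrt{6789} \approx 82.395$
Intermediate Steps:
$Y = -38$ ($Y = 2 \left(-19\right) = -38$)
$X{\left(C \right)} = -38 - C$
$b{\left(a \right)} = -61$ ($b{\left(a \right)} = -38 - 23 = -61$)
$\sqrt{6850 + b{\left(21 \right)}} = \sqrt{6850 - 61} = \sqrt{6789}$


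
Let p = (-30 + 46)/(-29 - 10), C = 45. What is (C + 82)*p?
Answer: -2032/39 ≈ -52.103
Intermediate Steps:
p = -16/39 (p = 16/(-39) = 16*(-1/39) = -16/39 ≈ -0.41026)
(C + 82)*p = (45 + 82)*(-16/39) = 127*(-16/39) = -2032/39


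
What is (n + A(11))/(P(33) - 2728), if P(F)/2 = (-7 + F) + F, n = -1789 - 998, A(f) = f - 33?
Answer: 2809/2610 ≈ 1.0762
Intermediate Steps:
A(f) = -33 + f
n = -2787
P(F) = -14 + 4*F (P(F) = 2*((-7 + F) + F) = 2*(-7 + 2*F) = -14 + 4*F)
(n + A(11))/(P(33) - 2728) = (-2787 + (-33 + 11))/((-14 + 4*33) - 2728) = (-2787 - 22)/((-14 + 132) - 2728) = -2809/(118 - 2728) = -2809/(-2610) = -2809*(-1/2610) = 2809/2610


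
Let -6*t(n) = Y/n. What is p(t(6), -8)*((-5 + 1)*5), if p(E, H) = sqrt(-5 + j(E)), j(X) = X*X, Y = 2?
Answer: -10*I*sqrt(1619)/9 ≈ -44.708*I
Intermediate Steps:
j(X) = X**2
t(n) = -1/(3*n)
p(E, H) = sqrt(-5 + E**2)
p(t(6), -8)*((-5 + 1)*5) = sqrt(-5 + (-1/3/6)**2)*((-5 + 1)*5) = sqrt(-5 + (-1/3*1/6)**2)*(-4*5) = sqrt(-5 + (-1/18)**2)*(-20) = sqrt(-5 + 1/324)*(-20) = sqrt(-1619/324)*(-20) = (I*sqrt(1619)/18)*(-20) = -10*I*sqrt(1619)/9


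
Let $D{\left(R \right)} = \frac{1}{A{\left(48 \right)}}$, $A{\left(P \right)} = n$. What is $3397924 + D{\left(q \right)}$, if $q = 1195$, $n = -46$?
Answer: $\frac{156304503}{46} \approx 3.3979 \cdot 10^{6}$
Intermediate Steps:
$A{\left(P \right)} = -46$
$D{\left(R \right)} = - \frac{1}{46}$ ($D{\left(R \right)} = \frac{1}{-46} = - \frac{1}{46}$)
$3397924 + D{\left(q \right)} = 3397924 - \frac{1}{46} = \frac{156304503}{46}$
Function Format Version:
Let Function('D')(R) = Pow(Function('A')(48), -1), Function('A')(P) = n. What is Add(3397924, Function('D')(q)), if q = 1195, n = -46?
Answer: Rational(156304503, 46) ≈ 3.3979e+6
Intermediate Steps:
Function('A')(P) = -46
Function('D')(R) = Rational(-1, 46) (Function('D')(R) = Pow(-46, -1) = Rational(-1, 46))
Add(3397924, Function('D')(q)) = Add(3397924, Rational(-1, 46)) = Rational(156304503, 46)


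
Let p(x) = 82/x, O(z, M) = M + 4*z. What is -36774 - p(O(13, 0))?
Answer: -956165/26 ≈ -36776.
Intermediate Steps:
-36774 - p(O(13, 0)) = -36774 - 82/(0 + 4*13) = -36774 - 82/(0 + 52) = -36774 - 82/52 = -36774 - 1*41/26 = -36774 - 41/26 = -956165/26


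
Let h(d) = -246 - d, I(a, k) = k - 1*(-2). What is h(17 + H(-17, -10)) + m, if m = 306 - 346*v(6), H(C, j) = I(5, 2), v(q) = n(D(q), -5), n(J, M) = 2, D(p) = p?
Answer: -653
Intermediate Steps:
I(a, k) = 2 + k (I(a, k) = k + 2 = 2 + k)
v(q) = 2
H(C, j) = 4 (H(C, j) = 2 + 2 = 4)
m = -386 (m = 306 - 346*2 = 306 - 692 = -386)
h(17 + H(-17, -10)) + m = (-246 - (17 + 4)) - 386 = (-246 - 1*21) - 386 = (-246 - 21) - 386 = -267 - 386 = -653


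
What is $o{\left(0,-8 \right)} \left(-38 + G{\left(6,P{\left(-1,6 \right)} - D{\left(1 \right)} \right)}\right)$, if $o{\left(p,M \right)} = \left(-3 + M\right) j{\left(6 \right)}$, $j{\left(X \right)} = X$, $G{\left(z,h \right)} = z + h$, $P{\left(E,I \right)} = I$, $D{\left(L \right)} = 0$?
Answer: $1716$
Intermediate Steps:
$G{\left(z,h \right)} = h + z$
$o{\left(p,M \right)} = -18 + 6 M$ ($o{\left(p,M \right)} = \left(-3 + M\right) 6 = -18 + 6 M$)
$o{\left(0,-8 \right)} \left(-38 + G{\left(6,P{\left(-1,6 \right)} - D{\left(1 \right)} \right)}\right) = \left(-18 + 6 \left(-8\right)\right) \left(-38 + \left(\left(6 - 0\right) + 6\right)\right) = \left(-18 - 48\right) \left(-38 + \left(\left(6 + 0\right) + 6\right)\right) = - 66 \left(-38 + \left(6 + 6\right)\right) = - 66 \left(-38 + 12\right) = \left(-66\right) \left(-26\right) = 1716$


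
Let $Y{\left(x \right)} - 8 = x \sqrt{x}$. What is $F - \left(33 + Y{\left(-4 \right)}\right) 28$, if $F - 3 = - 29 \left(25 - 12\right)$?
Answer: $-1522 + 224 i \approx -1522.0 + 224.0 i$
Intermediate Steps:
$Y{\left(x \right)} = 8 + x^{\frac{3}{2}}$ ($Y{\left(x \right)} = 8 + x \sqrt{x} = 8 + x^{\frac{3}{2}}$)
$F = -374$ ($F = 3 - 29 \left(25 - 12\right) = 3 - 377 = -374$)
$F - \left(33 + Y{\left(-4 \right)}\right) 28 = -374 - \left(33 + \left(8 + \left(-4\right)^{\frac{3}{2}}\right)\right) 28 = -374 - \left(33 + \left(8 - 8 i\right)\right) 28 = -374 - \left(41 - 8 i\right) 28 = -374 - \left(1148 - 224 i\right) = -1522 + 224 i$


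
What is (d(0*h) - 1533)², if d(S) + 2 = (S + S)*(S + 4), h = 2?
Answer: 2356225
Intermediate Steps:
d(S) = -2 + 2*S*(4 + S) (d(S) = -2 + (S + S)*(S + 4) = -2 + (2*S)*(4 + S) = -2 + 2*S*(4 + S))
(d(0*h) - 1533)² = ((-2 + 2*(0*2)² + 8*(0*2)) - 1533)² = ((-2 + 2*0² + 8*0) - 1533)² = ((-2 + 2*0 + 0) - 1533)² = ((-2 + 0 + 0) - 1533)² = (-2 - 1533)² = (-1535)² = 2356225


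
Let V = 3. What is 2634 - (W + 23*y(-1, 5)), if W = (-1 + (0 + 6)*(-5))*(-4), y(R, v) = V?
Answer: 2441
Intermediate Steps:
y(R, v) = 3
W = 124 (W = (-1 + 6*(-5))*(-4) = (-1 - 30)*(-4) = -31*(-4) = 124)
2634 - (W + 23*y(-1, 5)) = 2634 - (124 + 23*3) = 2634 - (124 + 69) = 2634 - 1*193 = 2634 - 193 = 2441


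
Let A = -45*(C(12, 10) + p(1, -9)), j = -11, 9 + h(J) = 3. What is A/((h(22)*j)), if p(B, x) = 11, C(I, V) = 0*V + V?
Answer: -315/22 ≈ -14.318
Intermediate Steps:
h(J) = -6 (h(J) = -9 + 3 = -6)
C(I, V) = V (C(I, V) = 0 + V = V)
A = -945 (A = -45*(10 + 11) = -45*21 = -945)
A/((h(22)*j)) = -945/((-6*(-11))) = -945/66 = -945*1/66 = -315/22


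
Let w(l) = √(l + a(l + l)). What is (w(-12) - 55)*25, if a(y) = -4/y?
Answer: -1375 + 25*I*√426/6 ≈ -1375.0 + 85.999*I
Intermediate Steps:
w(l) = √(l - 2/l) (w(l) = √(l - 4/(l + l)) = √(l - 4*1/(2*l)) = √(l - 2/l))
(w(-12) - 55)*25 = (√(-12 - 2/(-12)) - 55)*25 = (√(-12 - 2*(-1/12)) - 55)*25 = (√(-12 + ⅙) - 55)*25 = (√(-71/6) - 55)*25 = (I*√426/6 - 55)*25 = (-55 + I*√426/6)*25 = -1375 + 25*I*√426/6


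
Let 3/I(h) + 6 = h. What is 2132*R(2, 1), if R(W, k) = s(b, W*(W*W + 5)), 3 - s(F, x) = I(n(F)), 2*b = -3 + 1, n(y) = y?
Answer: 51168/7 ≈ 7309.7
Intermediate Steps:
I(h) = 3/(-6 + h)
b = -1 (b = (-3 + 1)/2 = (½)*(-2) = -1)
s(F, x) = 3 - 3/(-6 + F)
R(W, k) = 24/7 (R(W, k) = 3*(-7 - 1)/(-6 - 1) = 3*(-8)/(-7) = 3*(-⅐)*(-8) = 24/7)
2132*R(2, 1) = 2132*(24/7) = 51168/7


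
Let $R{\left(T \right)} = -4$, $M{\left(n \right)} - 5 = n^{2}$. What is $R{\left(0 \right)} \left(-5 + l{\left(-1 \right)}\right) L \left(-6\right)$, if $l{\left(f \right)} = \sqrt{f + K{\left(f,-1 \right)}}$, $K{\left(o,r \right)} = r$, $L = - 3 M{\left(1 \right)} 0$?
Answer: $0$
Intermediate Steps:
$M{\left(n \right)} = 5 + n^{2}$
$L = 0$ ($L = - 3 \left(5 + 1^{2}\right) 0 = - 3 \left(5 + 1\right) 0 = \left(-3\right) 6 \cdot 0 = \left(-18\right) 0 = 0$)
$l{\left(f \right)} = \sqrt{-1 + f}$ ($l{\left(f \right)} = \sqrt{f - 1} = \sqrt{-1 + f}$)
$R{\left(0 \right)} \left(-5 + l{\left(-1 \right)}\right) L \left(-6\right) = - 4 \left(-5 + \sqrt{-1 - 1}\right) 0 \left(-6\right) = - 4 \left(-5 + \sqrt{-2}\right) 0 \left(-6\right) = - 4 \left(-5 + i \sqrt{2}\right) 0 \left(-6\right) = \left(20 - 4 i \sqrt{2}\right) 0 \left(-6\right) = 0 \left(-6\right) = 0$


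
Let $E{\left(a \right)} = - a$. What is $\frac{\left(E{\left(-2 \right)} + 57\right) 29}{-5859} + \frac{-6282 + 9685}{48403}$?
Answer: $- \frac{62879356}{283593177} \approx -0.22172$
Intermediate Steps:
$\frac{\left(E{\left(-2 \right)} + 57\right) 29}{-5859} + \frac{-6282 + 9685}{48403} = \frac{\left(\left(-1\right) \left(-2\right) + 57\right) 29}{-5859} + \frac{-6282 + 9685}{48403} = \left(2 + 57\right) 29 \left(- \frac{1}{5859}\right) + 3403 \cdot \frac{1}{48403} = 59 \cdot 29 \left(- \frac{1}{5859}\right) + \frac{3403}{48403} = 1711 \left(- \frac{1}{5859}\right) + \frac{3403}{48403} = - \frac{1711}{5859} + \frac{3403}{48403} = - \frac{62879356}{283593177}$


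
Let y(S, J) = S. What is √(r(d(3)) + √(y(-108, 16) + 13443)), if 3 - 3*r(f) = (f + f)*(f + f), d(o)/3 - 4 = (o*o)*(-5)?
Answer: √(-20171 + √13335) ≈ 141.62*I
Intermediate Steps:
d(o) = 12 - 15*o² (d(o) = 12 + 3*((o*o)*(-5)) = 12 + 3*(o²*(-5)) = 12 + 3*(-5*o²) = 12 - 15*o²)
r(f) = 1 - 4*f²/3 (r(f) = 1 - (f + f)*(f + f)/3 = 1 - 2*f*2*f/3 = 1 - 4*f²/3)
√(r(d(3)) + √(y(-108, 16) + 13443)) = √((1 - 4*(12 - 15*3²)²/3) + √(-108 + 13443)) = √((1 - 4*(12 - 15*9)²/3) + √13335) = √((1 - 4*(12 - 135)²/3) + √13335) = √((1 - 4/3*(-123)²) + √13335) = √((1 - 4/3*15129) + √13335) = √((1 - 20172) + √13335) = √(-20171 + √13335)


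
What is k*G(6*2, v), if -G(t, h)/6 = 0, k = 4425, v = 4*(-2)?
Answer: 0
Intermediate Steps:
v = -8
G(t, h) = 0 (G(t, h) = -6*0 = 0)
k*G(6*2, v) = 4425*0 = 0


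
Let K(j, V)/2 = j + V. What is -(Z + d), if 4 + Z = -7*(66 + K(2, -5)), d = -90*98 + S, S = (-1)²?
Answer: 9243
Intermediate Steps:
S = 1
d = -8819 (d = -90*98 + 1 = -8820 + 1 = -8819)
K(j, V) = 2*V + 2*j (K(j, V) = 2*(j + V) = 2*(V + j) = 2*V + 2*j)
Z = -424 (Z = -4 - 7*(66 + (2*(-5) + 2*2)) = -4 - 7*(66 + (-10 + 4)) = -4 - 7*(66 - 6) = -4 - 7*60 = -4 - 420 = -424)
-(Z + d) = -(-424 - 8819) = -1*(-9243) = 9243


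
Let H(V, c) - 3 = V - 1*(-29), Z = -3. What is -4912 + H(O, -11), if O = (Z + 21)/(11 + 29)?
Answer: -97591/20 ≈ -4879.5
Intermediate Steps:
O = 9/20 (O = (-3 + 21)/(11 + 29) = 18/40 = 18*(1/40) = 9/20 ≈ 0.45000)
H(V, c) = 32 + V (H(V, c) = 3 + (V - 1*(-29)) = 3 + (V + 29) = 3 + (29 + V) = 32 + V)
-4912 + H(O, -11) = -4912 + (32 + 9/20) = -4912 + 649/20 = -97591/20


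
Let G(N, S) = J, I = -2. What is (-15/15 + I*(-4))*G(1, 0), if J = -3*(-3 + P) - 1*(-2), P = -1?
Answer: 98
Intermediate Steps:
J = 14 (J = -3*(-3 - 1) - 1*(-2) = -3*(-4) + 2 = 12 + 2 = 14)
G(N, S) = 14
(-15/15 + I*(-4))*G(1, 0) = (-15/15 - 2*(-4))*14 = (-15*1/15 + 8)*14 = (-1 + 8)*14 = 7*14 = 98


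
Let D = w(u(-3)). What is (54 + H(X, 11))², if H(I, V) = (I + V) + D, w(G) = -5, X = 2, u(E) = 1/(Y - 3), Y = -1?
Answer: 3844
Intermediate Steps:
u(E) = -¼ (u(E) = 1/(-1 - 3) = 1/(-4) = -¼)
D = -5
H(I, V) = -5 + I + V (H(I, V) = (I + V) - 5 = -5 + I + V)
(54 + H(X, 11))² = (54 + (-5 + 2 + 11))² = (54 + 8)² = 62² = 3844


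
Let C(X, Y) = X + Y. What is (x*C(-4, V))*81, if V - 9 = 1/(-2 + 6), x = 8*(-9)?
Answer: -30618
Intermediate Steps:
x = -72
V = 37/4 (V = 9 + 1/(-2 + 6) = 9 + 1/4 = 9 + ¼ = 37/4 ≈ 9.2500)
(x*C(-4, V))*81 = -72*(-4 + 37/4)*81 = -72*21/4*81 = -378*81 = -30618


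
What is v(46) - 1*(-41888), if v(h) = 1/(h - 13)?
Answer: 1382305/33 ≈ 41888.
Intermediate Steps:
v(h) = 1/(-13 + h)
v(46) - 1*(-41888) = 1/(-13 + 46) - 1*(-41888) = 1/33 + 41888 = 1382305/33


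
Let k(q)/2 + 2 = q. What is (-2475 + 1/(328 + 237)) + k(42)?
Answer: -1353174/565 ≈ -2395.0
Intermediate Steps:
k(q) = -4 + 2*q
(-2475 + 1/(328 + 237)) + k(42) = (-2475 + 1/(328 + 237)) + (-4 + 2*42) = (-2475 + 1/565) + (-4 + 84) = (-2475 + 1/565) + 80 = -1398374/565 + 80 = -1353174/565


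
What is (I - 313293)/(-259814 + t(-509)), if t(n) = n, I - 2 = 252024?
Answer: 61267/260323 ≈ 0.23535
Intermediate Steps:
I = 252026 (I = 2 + 252024 = 252026)
(I - 313293)/(-259814 + t(-509)) = (252026 - 313293)/(-259814 - 509) = -61267/(-260323) = -61267*(-1/260323) = 61267/260323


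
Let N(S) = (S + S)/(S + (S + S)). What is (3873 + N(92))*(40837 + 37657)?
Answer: 912178774/3 ≈ 3.0406e+8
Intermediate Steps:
N(S) = ⅔ (N(S) = (2*S)/(S + 2*S) = (2*S)/((3*S)) = (2*S)*(1/(3*S)) = ⅔)
(3873 + N(92))*(40837 + 37657) = (3873 + ⅔)*(40837 + 37657) = (11621/3)*78494 = 912178774/3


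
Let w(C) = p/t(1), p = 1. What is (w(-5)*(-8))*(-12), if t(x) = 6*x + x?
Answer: 96/7 ≈ 13.714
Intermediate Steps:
t(x) = 7*x
w(C) = 1/7 (w(C) = 1/(7*1) = 1/7)
(w(-5)*(-8))*(-12) = ((1/7)*(-8))*(-12) = -8/7*(-12) = 96/7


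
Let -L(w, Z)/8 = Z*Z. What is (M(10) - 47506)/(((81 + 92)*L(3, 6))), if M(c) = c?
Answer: 1979/2076 ≈ 0.95328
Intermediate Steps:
L(w, Z) = -8*Z² (L(w, Z) = -8*Z*Z = -8*Z²)
(M(10) - 47506)/(((81 + 92)*L(3, 6))) = (10 - 47506)/(((81 + 92)*(-8*6²))) = -47496/(173*(-8*36)) = -47496/(173*(-288)) = -47496/(-49824) = -47496*(-1/49824) = 1979/2076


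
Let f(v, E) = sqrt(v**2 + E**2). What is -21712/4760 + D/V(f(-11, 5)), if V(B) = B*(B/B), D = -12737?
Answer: -2714/595 - 12737*sqrt(146)/146 ≈ -1058.7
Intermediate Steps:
f(v, E) = sqrt(E**2 + v**2)
V(B) = B (V(B) = B*1 = B)
-21712/4760 + D/V(f(-11, 5)) = -21712/4760 - 12737/sqrt(5**2 + (-11)**2) = -21712*1/4760 - 12737/sqrt(25 + 121) = -2714/595 - 12737*sqrt(146)/146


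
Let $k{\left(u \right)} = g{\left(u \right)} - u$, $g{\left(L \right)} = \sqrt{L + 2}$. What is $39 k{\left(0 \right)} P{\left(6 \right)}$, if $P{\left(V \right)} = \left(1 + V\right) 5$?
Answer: $1365 \sqrt{2} \approx 1930.4$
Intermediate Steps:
$g{\left(L \right)} = \sqrt{2 + L}$
$k{\left(u \right)} = \sqrt{2 + u} - u$
$P{\left(V \right)} = 5 + 5 V$
$39 k{\left(0 \right)} P{\left(6 \right)} = 39 \left(\sqrt{2 + 0} - 0\right) \left(5 + 5 \cdot 6\right) = 39 \left(\sqrt{2} + 0\right) \left(5 + 30\right) = 39 \sqrt{2} \cdot 35 = 1365 \sqrt{2}$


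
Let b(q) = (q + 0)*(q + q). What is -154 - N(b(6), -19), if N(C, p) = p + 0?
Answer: -135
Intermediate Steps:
b(q) = 2*q² (b(q) = q*(2*q) = 2*q²)
N(C, p) = p
-154 - N(b(6), -19) = -154 - 1*(-19) = -154 + 19 = -135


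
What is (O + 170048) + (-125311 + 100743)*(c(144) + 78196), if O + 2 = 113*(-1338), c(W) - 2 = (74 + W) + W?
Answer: -1930043228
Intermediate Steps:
c(W) = 76 + 2*W (c(W) = 2 + ((74 + W) + W) = 2 + (74 + 2*W) = 76 + 2*W)
O = -151196 (O = -2 + 113*(-1338) = -2 - 151194 = -151196)
(O + 170048) + (-125311 + 100743)*(c(144) + 78196) = (-151196 + 170048) + (-125311 + 100743)*((76 + 2*144) + 78196) = 18852 - 24568*((76 + 288) + 78196) = 18852 - 24568*(364 + 78196) = 18852 - 24568*78560 = 18852 - 1930062080 = -1930043228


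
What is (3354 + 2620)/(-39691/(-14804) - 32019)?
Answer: -88439096/473969585 ≈ -0.18659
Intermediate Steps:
(3354 + 2620)/(-39691/(-14804) - 32019) = 5974/(-39691*(-1/14804) - 32019) = 5974/(39691/14804 - 32019) = 5974/(-473969585/14804) = 5974*(-14804/473969585) = -88439096/473969585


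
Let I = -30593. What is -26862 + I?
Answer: -57455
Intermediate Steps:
-26862 + I = -26862 - 30593 = -57455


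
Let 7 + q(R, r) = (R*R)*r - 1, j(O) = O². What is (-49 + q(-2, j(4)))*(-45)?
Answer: -315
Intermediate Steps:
q(R, r) = -8 + r*R² (q(R, r) = -7 + ((R*R)*r - 1) = -7 + (R²*r - 1) = -7 + (r*R² - 1) = -7 + (-1 + r*R²) = -8 + r*R²)
(-49 + q(-2, j(4)))*(-45) = (-49 + (-8 + 4²*(-2)²))*(-45) = (-49 + (-8 + 16*4))*(-45) = (-49 + (-8 + 64))*(-45) = (-49 + 56)*(-45) = 7*(-45) = -315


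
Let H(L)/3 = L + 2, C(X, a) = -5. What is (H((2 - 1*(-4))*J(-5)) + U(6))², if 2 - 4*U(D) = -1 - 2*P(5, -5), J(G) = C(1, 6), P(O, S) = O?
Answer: 104329/16 ≈ 6520.6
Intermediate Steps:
J(G) = -5
H(L) = 6 + 3*L (H(L) = 3*(L + 2) = 3*(2 + L) = 6 + 3*L)
U(D) = 13/4 (U(D) = ½ - (-1 - 2*5)/4 = ½ - (-1 - 10)/4 = ½ - ¼*(-11) = ½ + 11/4 = 13/4)
(H((2 - 1*(-4))*J(-5)) + U(6))² = ((6 + 3*((2 - 1*(-4))*(-5))) + 13/4)² = ((6 + 3*((2 + 4)*(-5))) + 13/4)² = ((6 + 3*(6*(-5))) + 13/4)² = ((6 + 3*(-30)) + 13/4)² = ((6 - 90) + 13/4)² = (-84 + 13/4)² = (-323/4)² = 104329/16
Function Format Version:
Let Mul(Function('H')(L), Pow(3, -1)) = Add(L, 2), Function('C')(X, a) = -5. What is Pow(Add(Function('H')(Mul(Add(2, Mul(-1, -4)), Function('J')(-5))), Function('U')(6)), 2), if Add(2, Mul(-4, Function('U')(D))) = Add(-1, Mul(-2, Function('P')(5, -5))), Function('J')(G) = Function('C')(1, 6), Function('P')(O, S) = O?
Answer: Rational(104329, 16) ≈ 6520.6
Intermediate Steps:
Function('J')(G) = -5
Function('H')(L) = Add(6, Mul(3, L)) (Function('H')(L) = Mul(3, Add(L, 2)) = Mul(3, Add(2, L)) = Add(6, Mul(3, L)))
Function('U')(D) = Rational(13, 4) (Function('U')(D) = Add(Rational(1, 2), Mul(Rational(-1, 4), Add(-1, Mul(-2, 5)))) = Add(Rational(1, 2), Mul(Rational(-1, 4), Add(-1, -10))) = Add(Rational(1, 2), Mul(Rational(-1, 4), -11)) = Add(Rational(1, 2), Rational(11, 4)) = Rational(13, 4))
Pow(Add(Function('H')(Mul(Add(2, Mul(-1, -4)), Function('J')(-5))), Function('U')(6)), 2) = Pow(Add(Add(6, Mul(3, Mul(Add(2, Mul(-1, -4)), -5))), Rational(13, 4)), 2) = Pow(Add(Add(6, Mul(3, Mul(Add(2, 4), -5))), Rational(13, 4)), 2) = Pow(Add(Add(6, Mul(3, Mul(6, -5))), Rational(13, 4)), 2) = Pow(Add(Add(6, Mul(3, -30)), Rational(13, 4)), 2) = Pow(Add(Add(6, -90), Rational(13, 4)), 2) = Pow(Add(-84, Rational(13, 4)), 2) = Pow(Rational(-323, 4), 2) = Rational(104329, 16)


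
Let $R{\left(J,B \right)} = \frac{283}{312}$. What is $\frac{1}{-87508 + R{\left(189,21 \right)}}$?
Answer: $- \frac{312}{27302213} \approx -1.1428 \cdot 10^{-5}$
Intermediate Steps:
$R{\left(J,B \right)} = \frac{283}{312}$ ($R{\left(J,B \right)} = 283 \cdot \frac{1}{312} = \frac{283}{312}$)
$\frac{1}{-87508 + R{\left(189,21 \right)}} = \frac{1}{-87508 + \frac{283}{312}} = \frac{1}{- \frac{27302213}{312}} = - \frac{312}{27302213}$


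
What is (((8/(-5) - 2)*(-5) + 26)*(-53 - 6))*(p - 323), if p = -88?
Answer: 1066956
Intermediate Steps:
(((8/(-5) - 2)*(-5) + 26)*(-53 - 6))*(p - 323) = (((8/(-5) - 2)*(-5) + 26)*(-53 - 6))*(-88 - 323) = (((8*(-⅕) - 2)*(-5) + 26)*(-59))*(-411) = (((-8/5 - 2)*(-5) + 26)*(-59))*(-411) = ((-18/5*(-5) + 26)*(-59))*(-411) = ((18 + 26)*(-59))*(-411) = (44*(-59))*(-411) = -2596*(-411) = 1066956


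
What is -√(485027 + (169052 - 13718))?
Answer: -√640361 ≈ -800.23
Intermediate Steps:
-√(485027 + (169052 - 13718)) = -√(485027 + 155334) = -√640361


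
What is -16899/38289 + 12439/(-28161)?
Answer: -45341410/51345549 ≈ -0.88306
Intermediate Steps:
-16899/38289 + 12439/(-28161) = -16899*1/38289 + 12439*(-1/28161) = -5633/12763 - 1777/4023 = -45341410/51345549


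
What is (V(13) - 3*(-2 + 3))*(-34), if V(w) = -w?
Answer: 544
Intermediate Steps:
(V(13) - 3*(-2 + 3))*(-34) = (-1*13 - 3*(-2 + 3))*(-34) = (-13 - 3*1)*(-34) = (-13 - 3)*(-34) = -16*(-34) = 544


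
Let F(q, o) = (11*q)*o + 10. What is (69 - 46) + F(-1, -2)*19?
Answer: 631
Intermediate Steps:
F(q, o) = 10 + 11*o*q (F(q, o) = 11*o*q + 10 = 10 + 11*o*q)
(69 - 46) + F(-1, -2)*19 = (69 - 46) + (10 + 11*(-2)*(-1))*19 = 23 + (10 + 22)*19 = 23 + 32*19 = 23 + 608 = 631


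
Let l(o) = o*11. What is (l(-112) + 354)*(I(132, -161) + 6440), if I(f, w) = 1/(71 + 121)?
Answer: -542815159/96 ≈ -5.6543e+6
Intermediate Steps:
l(o) = 11*o
I(f, w) = 1/192
(l(-112) + 354)*(I(132, -161) + 6440) = (11*(-112) + 354)*(1/192 + 6440) = (-1232 + 354)*(1236481/192) = -878*1236481/192 = -542815159/96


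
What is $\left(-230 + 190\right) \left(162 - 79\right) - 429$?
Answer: $-3749$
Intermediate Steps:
$\left(-230 + 190\right) \left(162 - 79\right) - 429 = \left(-40\right) 83 - 429 = -3320 - 429 = -3749$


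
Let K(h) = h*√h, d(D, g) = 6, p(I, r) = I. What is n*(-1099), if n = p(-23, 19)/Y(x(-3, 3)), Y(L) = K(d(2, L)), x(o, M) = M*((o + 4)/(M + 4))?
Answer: 25277*√6/36 ≈ 1719.9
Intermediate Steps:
x(o, M) = M*(4 + o)/(4 + M) (x(o, M) = M*((4 + o)/(4 + M)) = M*(4 + o)/(4 + M))
K(h) = h^(3/2)
Y(L) = 6*√6 (Y(L) = 6^(3/2) = 6*√6)
n = -23*√6/36 ≈ -1.5650
n*(-1099) = -23*√6/36*(-1099) = 25277*√6/36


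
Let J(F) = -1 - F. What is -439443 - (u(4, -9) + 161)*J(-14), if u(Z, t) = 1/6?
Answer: -2649229/6 ≈ -4.4154e+5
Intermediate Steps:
u(Z, t) = ⅙
-439443 - (u(4, -9) + 161)*J(-14) = -439443 - (⅙ + 161)*(-1 - 1*(-14)) = -439443 - 967*(-1 + 14)/6 = -439443 - 967*13/6 = -439443 - 1*12571/6 = -439443 - 12571/6 = -2649229/6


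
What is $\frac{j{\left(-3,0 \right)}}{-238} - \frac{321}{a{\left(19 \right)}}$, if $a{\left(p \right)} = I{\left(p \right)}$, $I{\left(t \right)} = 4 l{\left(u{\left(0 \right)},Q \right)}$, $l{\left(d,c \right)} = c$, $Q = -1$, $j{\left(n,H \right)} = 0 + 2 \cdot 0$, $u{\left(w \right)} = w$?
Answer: $\frac{321}{4} \approx 80.25$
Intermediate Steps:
$j{\left(n,H \right)} = 0$ ($j{\left(n,H \right)} = 0 + 0 = 0$)
$I{\left(t \right)} = -4$ ($I{\left(t \right)} = 4 \left(-1\right) = -4$)
$a{\left(p \right)} = -4$
$\frac{j{\left(-3,0 \right)}}{-238} - \frac{321}{a{\left(19 \right)}} = \frac{0}{-238} - \frac{321}{-4} = 0 \left(- \frac{1}{238}\right) - - \frac{321}{4} = 0 + \frac{321}{4} = \frac{321}{4}$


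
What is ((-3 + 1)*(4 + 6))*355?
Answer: -7100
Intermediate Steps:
((-3 + 1)*(4 + 6))*355 = -2*10*355 = -20*355 = -7100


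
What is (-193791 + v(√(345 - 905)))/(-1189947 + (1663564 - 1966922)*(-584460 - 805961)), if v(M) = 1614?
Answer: -192177/421794143771 ≈ -4.5562e-7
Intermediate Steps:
(-193791 + v(√(345 - 905)))/(-1189947 + (1663564 - 1966922)*(-584460 - 805961)) = (-193791 + 1614)/(-1189947 + (1663564 - 1966922)*(-584460 - 805961)) = -192177/(-1189947 - 303358*(-1390421)) = -192177/(-1189947 + 421795333718) = -192177/421794143771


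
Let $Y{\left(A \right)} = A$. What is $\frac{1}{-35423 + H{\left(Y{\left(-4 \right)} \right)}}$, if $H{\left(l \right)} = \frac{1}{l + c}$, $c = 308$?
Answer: $- \frac{304}{10768591} \approx -2.823 \cdot 10^{-5}$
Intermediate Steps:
$H{\left(l \right)} = \frac{1}{308 + l}$ ($H{\left(l \right)} = \frac{1}{l + 308} = \frac{1}{308 + l}$)
$\frac{1}{-35423 + H{\left(Y{\left(-4 \right)} \right)}} = \frac{1}{-35423 + \frac{1}{308 - 4}} = \frac{1}{-35423 + \frac{1}{304}} = \frac{1}{- \frac{10768591}{304}} = - \frac{304}{10768591}$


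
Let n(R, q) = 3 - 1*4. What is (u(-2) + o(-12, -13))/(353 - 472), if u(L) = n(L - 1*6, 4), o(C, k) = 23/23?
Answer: 0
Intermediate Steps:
o(C, k) = 1 (o(C, k) = 23*(1/23) = 1)
n(R, q) = -1 (n(R, q) = 3 - 4 = -1)
u(L) = -1
(u(-2) + o(-12, -13))/(353 - 472) = (-1 + 1)/(353 - 472) = 0/(-119) = 0*(-1/119) = 0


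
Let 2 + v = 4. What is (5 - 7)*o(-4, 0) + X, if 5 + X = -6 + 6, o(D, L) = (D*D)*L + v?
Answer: -9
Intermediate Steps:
v = 2 (v = -2 + 4 = 2)
o(D, L) = 2 + L*D**2 (o(D, L) = (D*D)*L + 2 = D**2*L + 2 = L*D**2 + 2 = 2 + L*D**2)
X = -5 (X = -5 + (-6 + 6) = -5 + 0 = -5)
(5 - 7)*o(-4, 0) + X = (5 - 7)*(2 + 0*(-4)**2) - 5 = -2*(2 + 0*16) - 5 = -2*(2 + 0) - 5 = -2*2 - 5 = -4 - 5 = -9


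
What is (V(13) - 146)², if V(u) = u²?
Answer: 529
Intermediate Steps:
(V(13) - 146)² = (13² - 146)² = (169 - 146)² = 23² = 529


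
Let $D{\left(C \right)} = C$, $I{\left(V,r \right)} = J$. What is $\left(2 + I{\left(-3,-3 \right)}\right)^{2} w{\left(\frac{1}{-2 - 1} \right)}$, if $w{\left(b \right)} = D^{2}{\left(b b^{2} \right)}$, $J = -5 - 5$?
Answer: $\frac{64}{729} \approx 0.087791$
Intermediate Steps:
$J = -10$ ($J = -5 - 5 = -10$)
$I{\left(V,r \right)} = -10$
$w{\left(b \right)} = b^{6}$ ($w{\left(b \right)} = \left(b b^{2}\right)^{2} = \left(b^{3}\right)^{2} = b^{6}$)
$\left(2 + I{\left(-3,-3 \right)}\right)^{2} w{\left(\frac{1}{-2 - 1} \right)} = \left(2 - 10\right)^{2} \left(\frac{1}{-2 - 1}\right)^{6} = \left(-8\right)^{2} \left(\frac{1}{-3}\right)^{6} = 64 \left(- \frac{1}{3}\right)^{6} = 64 \cdot \frac{1}{729} = \frac{64}{729}$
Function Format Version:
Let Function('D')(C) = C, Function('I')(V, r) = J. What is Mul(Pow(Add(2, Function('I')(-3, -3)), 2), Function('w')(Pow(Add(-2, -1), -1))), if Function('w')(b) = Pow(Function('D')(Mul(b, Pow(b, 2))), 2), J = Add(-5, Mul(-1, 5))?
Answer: Rational(64, 729) ≈ 0.087791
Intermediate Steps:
J = -10 (J = Add(-5, -5) = -10)
Function('I')(V, r) = -10
Function('w')(b) = Pow(b, 6) (Function('w')(b) = Pow(Mul(b, Pow(b, 2)), 2) = Pow(Pow(b, 3), 2) = Pow(b, 6))
Mul(Pow(Add(2, Function('I')(-3, -3)), 2), Function('w')(Pow(Add(-2, -1), -1))) = Mul(Pow(Add(2, -10), 2), Pow(Pow(Add(-2, -1), -1), 6)) = Mul(Pow(-8, 2), Pow(Pow(-3, -1), 6)) = Mul(64, Pow(Rational(-1, 3), 6)) = Mul(64, Rational(1, 729)) = Rational(64, 729)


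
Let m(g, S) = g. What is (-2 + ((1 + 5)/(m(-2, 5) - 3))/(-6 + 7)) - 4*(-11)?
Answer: 204/5 ≈ 40.800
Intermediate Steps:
(-2 + ((1 + 5)/(m(-2, 5) - 3))/(-6 + 7)) - 4*(-11) = (-2 + ((1 + 5)/(-2 - 3))/(-6 + 7)) - 4*(-11) = (-2 + (6/(-5))/1) + 44 = (-2 + 1*(6*(-⅕))) + 44 = (-2 + 1*(-6/5)) + 44 = (-2 - 6/5) + 44 = -16/5 + 44 = 204/5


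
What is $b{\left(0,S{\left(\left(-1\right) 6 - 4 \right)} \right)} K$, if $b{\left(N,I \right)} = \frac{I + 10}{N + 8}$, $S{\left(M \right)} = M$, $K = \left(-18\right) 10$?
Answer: $0$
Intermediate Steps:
$K = -180$
$b{\left(N,I \right)} = \frac{10 + I}{8 + N}$
$b{\left(0,S{\left(\left(-1\right) 6 - 4 \right)} \right)} K = \frac{10 - 10}{8 + 0} \left(-180\right) = \frac{10 - 10}{8} \left(-180\right) = \frac{1}{8} \cdot 0 \left(-180\right) = 0 \left(-180\right) = 0$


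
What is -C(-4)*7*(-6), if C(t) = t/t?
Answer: 42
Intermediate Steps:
C(t) = 1
-C(-4)*7*(-6) = -1*7*(-6) = -7*(-6) = -1*(-42) = 42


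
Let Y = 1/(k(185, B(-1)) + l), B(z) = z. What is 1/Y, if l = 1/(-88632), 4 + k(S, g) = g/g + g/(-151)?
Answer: -40061815/13383432 ≈ -2.9934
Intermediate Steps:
k(S, g) = -3 - g/151 (k(S, g) = -4 + (g/g + g/(-151)) = -4 + (1 + g*(-1/151)) = -4 + (1 - g/151) = -3 - g/151)
l = -1/88632 ≈ -1.1283e-5
Y = -13383432/40061815 (Y = 1/((-3 - 1/151*(-1)) - 1/88632) = 1/((-3 + 1/151) - 1/88632) = 1/(-452/151 - 1/88632) = 1/(-40061815/13383432) = -13383432/40061815 ≈ -0.33407)
1/Y = 1/(-13383432/40061815) = -40061815/13383432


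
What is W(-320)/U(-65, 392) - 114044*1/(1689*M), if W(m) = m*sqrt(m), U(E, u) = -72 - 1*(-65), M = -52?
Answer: 28511/21957 + 2560*I*sqrt(5)/7 ≈ 1.2985 + 817.76*I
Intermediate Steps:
U(E, u) = -7 (U(E, u) = -72 + 65 = -7)
W(m) = m**(3/2)
W(-320)/U(-65, 392) - 114044*1/(1689*M) = (-320)**(3/2)/(-7) - 114044/(1689*(-52)) = -2560*I*sqrt(5)*(-1/7) - 114044/(-87828) = 2560*I*sqrt(5)/7 - 114044*(-1/87828) = 2560*I*sqrt(5)/7 + 28511/21957 = 28511/21957 + 2560*I*sqrt(5)/7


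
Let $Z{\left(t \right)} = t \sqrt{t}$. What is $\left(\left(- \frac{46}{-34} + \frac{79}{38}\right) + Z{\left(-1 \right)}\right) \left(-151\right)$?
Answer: $- \frac{334767}{646} + 151 i \approx -518.21 + 151.0 i$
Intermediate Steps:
$Z{\left(t \right)} = t^{\frac{3}{2}}$
$\left(\left(- \frac{46}{-34} + \frac{79}{38}\right) + Z{\left(-1 \right)}\right) \left(-151\right) = \left(\left(- \frac{46}{-34} + \frac{79}{38}\right) + \left(-1\right)^{\frac{3}{2}}\right) \left(-151\right) = \left(\left(\left(-46\right) \left(- \frac{1}{34}\right) + 79 \cdot \frac{1}{38}\right) - i\right) \left(-151\right) = \left(\left(\frac{23}{17} + \frac{79}{38}\right) - i\right) \left(-151\right) = \left(\frac{2217}{646} - i\right) \left(-151\right) = - \frac{334767}{646} + 151 i$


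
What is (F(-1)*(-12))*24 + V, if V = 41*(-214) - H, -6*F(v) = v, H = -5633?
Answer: -3189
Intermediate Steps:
F(v) = -v/6
V = -3141 (V = 41*(-214) - 1*(-5633) = -8774 + 5633 = -3141)
(F(-1)*(-12))*24 + V = (-1/6*(-1)*(-12))*24 - 3141 = ((1/6)*(-12))*24 - 3141 = -2*24 - 3141 = -48 - 3141 = -3189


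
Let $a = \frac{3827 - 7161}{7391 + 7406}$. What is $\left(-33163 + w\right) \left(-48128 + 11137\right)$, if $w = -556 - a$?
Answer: $\frac{18456167802619}{14797} \approx 1.2473 \cdot 10^{9}$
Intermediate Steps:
$a = - \frac{3334}{14797} \approx -0.22532$
$w = - \frac{8223798}{14797}$ ($w = -556 - - \frac{3334}{14797} = -556 + \frac{3334}{14797} = - \frac{8223798}{14797} \approx -555.77$)
$\left(-33163 + w\right) \left(-48128 + 11137\right) = \left(-33163 - \frac{8223798}{14797}\right) \left(-48128 + 11137\right) = \left(- \frac{498936709}{14797}\right) \left(-36991\right) = \frac{18456167802619}{14797}$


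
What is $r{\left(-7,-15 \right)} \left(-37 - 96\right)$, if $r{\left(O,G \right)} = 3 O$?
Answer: $2793$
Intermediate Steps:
$r{\left(-7,-15 \right)} \left(-37 - 96\right) = 3 \left(-7\right) \left(-37 - 96\right) = \left(-21\right) \left(-133\right) = 2793$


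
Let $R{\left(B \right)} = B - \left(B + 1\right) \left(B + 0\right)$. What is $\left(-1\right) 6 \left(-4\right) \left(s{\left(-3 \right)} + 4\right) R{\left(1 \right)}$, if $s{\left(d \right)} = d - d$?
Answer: $-96$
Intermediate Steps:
$s{\left(d \right)} = 0$
$R{\left(B \right)} = B - B \left(1 + B\right)$ ($R{\left(B \right)} = B - \left(1 + B\right) B = B - B \left(1 + B\right)$)
$\left(-1\right) 6 \left(-4\right) \left(s{\left(-3 \right)} + 4\right) R{\left(1 \right)} = \left(-1\right) 6 \left(-4\right) \left(0 + 4\right) \left(- 1^{2}\right) = \left(-6\right) \left(-4\right) 4 \left(\left(-1\right) 1\right) = 24 \cdot 4 \left(-1\right) = 96 \left(-1\right) = -96$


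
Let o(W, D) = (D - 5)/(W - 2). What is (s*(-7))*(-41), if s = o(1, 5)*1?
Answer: 0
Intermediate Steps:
o(W, D) = (-5 + D)/(-2 + W)
s = 0 (s = ((-5 + 5)/(-2 + 1))*1 = (0/(-1))*1 = -1*0*1 = 0*1 = 0)
(s*(-7))*(-41) = (0*(-7))*(-41) = 0*(-41) = 0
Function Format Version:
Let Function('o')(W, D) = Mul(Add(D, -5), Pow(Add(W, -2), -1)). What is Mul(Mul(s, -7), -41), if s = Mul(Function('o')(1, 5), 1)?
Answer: 0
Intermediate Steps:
Function('o')(W, D) = Mul(Pow(Add(-2, W), -1), Add(-5, D)) (Function('o')(W, D) = Mul(Add(-5, D), Pow(Add(-2, W), -1)) = Mul(Pow(Add(-2, W), -1), Add(-5, D)))
s = 0 (s = Mul(Mul(Pow(Add(-2, 1), -1), Add(-5, 5)), 1) = Mul(Mul(Pow(-1, -1), 0), 1) = Mul(Mul(-1, 0), 1) = Mul(0, 1) = 0)
Mul(Mul(s, -7), -41) = Mul(Mul(0, -7), -41) = Mul(0, -41) = 0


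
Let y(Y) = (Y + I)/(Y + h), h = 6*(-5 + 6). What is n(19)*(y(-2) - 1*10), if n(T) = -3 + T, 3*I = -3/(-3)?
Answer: -500/3 ≈ -166.67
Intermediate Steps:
I = ⅓ (I = (-3/(-3))/3 = (-3*(-⅓))/3 = (⅓)*1 = ⅓ ≈ 0.33333)
h = 6 (h = 6*1 = 6)
y(Y) = (⅓ + Y)/(6 + Y) (y(Y) = (Y + ⅓)/(Y + 6) = (⅓ + Y)/(6 + Y))
n(19)*(y(-2) - 1*10) = (-3 + 19)*((⅓ - 2)/(6 - 2) - 1*10) = 16*(-5/3/4 - 10) = 16*((¼)*(-5/3) - 10) = 16*(-5/12 - 10) = 16*(-125/12) = -500/3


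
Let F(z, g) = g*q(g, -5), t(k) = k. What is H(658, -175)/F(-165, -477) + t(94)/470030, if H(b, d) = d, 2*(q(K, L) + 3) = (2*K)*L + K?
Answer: 178365503/480581938485 ≈ 0.00037114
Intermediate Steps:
q(K, L) = -3 + K/2 + K*L (q(K, L) = -3 + ((2*K)*L + K)/2 = -3 + (2*K*L + K)/2 = -3 + (K + 2*K*L)/2 = -3 + (K/2 + K*L) = -3 + K/2 + K*L)
F(z, g) = g*(-3 - 9*g/2) (F(z, g) = g*(-3 + g/2 + g*(-5)) = g*(-3 + g/2 - 5*g) = g*(-3 - 9*g/2))
H(658, -175)/F(-165, -477) + t(94)/470030 = -175*(-2/(1431*(-2 - 3*(-477)))) + 94/470030 = -175*(-2/(1431*(-2 + 1431))) + 94*(1/470030) = -175/((3/2)*(-477)*1429) + 47/235015 = -175/(-2044899/2) + 47/235015 = -175*(-2/2044899) + 47/235015 = 350/2044899 + 47/235015 = 178365503/480581938485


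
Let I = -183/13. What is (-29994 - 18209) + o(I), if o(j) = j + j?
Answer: -627005/13 ≈ -48231.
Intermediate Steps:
I = -183/13 (I = -183*1/13 = -183/13 ≈ -14.077)
o(j) = 2*j
(-29994 - 18209) + o(I) = (-29994 - 18209) + 2*(-183/13) = -48203 - 366/13 = -627005/13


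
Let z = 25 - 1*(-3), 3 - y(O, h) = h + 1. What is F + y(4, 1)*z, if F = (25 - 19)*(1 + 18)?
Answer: 142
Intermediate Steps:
y(O, h) = 2 - h (y(O, h) = 3 - (h + 1) = 3 - (1 + h) = 3 + (-1 - h) = 2 - h)
F = 114 (F = 6*19 = 114)
z = 28 (z = 25 + 3 = 28)
F + y(4, 1)*z = 114 + (2 - 1*1)*28 = 114 + (2 - 1)*28 = 114 + 1*28 = 114 + 28 = 142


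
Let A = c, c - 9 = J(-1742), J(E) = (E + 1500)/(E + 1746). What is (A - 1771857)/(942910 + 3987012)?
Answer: -3543817/9859844 ≈ -0.35942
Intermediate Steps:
J(E) = (1500 + E)/(1746 + E)
c = -103/2 (c = 9 + (1500 - 1742)/(1746 - 1742) = 9 - 242/4 = 9 + (¼)*(-242) = 9 - 121/2 = -103/2 ≈ -51.500)
A = -103/2 ≈ -51.500
(A - 1771857)/(942910 + 3987012) = (-103/2 - 1771857)/(942910 + 3987012) = -3543817/2/4929922 = -3543817/2*1/4929922 = -3543817/9859844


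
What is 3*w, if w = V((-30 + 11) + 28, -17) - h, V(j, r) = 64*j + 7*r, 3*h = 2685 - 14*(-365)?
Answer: -6424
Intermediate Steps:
h = 7795/3 (h = (2685 - 14*(-365))/3 = (2685 - 1*(-5110))/3 = (2685 + 5110)/3 = (⅓)*7795 = 7795/3 ≈ 2598.3)
V(j, r) = 7*r + 64*j
w = -6424/3 (w = (7*(-17) + 64*((-30 + 11) + 28)) - 1*7795/3 = (-119 + 64*(-19 + 28)) - 7795/3 = (-119 + 64*9) - 7795/3 = (-119 + 576) - 7795/3 = 457 - 7795/3 = -6424/3 ≈ -2141.3)
3*w = 3*(-6424/3) = -6424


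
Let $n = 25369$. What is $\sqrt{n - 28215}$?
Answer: $i \sqrt{2846} \approx 53.348 i$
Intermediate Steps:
$\sqrt{n - 28215} = \sqrt{25369 - 28215} = \sqrt{-2846} = i \sqrt{2846}$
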